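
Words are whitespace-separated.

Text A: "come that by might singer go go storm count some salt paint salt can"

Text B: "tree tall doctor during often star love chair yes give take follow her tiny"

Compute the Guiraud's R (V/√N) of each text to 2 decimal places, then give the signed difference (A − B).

A: V=12, N=14, R=3.21
B: V=14, N=14, R=3.74
Difference = 3.21 − 3.74 = -0.53

-0.53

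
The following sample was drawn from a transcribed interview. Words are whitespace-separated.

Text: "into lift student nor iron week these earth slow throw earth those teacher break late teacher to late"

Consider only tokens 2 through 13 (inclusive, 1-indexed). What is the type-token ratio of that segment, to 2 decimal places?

0.92

Segment tokens 2–13: lift, student, nor, iron, week, these, earth, slow, throw, earth, those, teacher
Segment N = 12, segment V = 11.
TTR = 11 / 12 = 0.92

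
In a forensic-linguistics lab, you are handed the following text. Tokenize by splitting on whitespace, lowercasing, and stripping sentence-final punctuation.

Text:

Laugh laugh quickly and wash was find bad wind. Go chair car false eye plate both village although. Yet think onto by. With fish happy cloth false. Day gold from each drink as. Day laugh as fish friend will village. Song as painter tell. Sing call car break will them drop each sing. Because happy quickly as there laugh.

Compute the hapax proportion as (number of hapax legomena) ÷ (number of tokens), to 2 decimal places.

Frequencies: laugh:4, as:4, quickly:2, car:2, false:2, village:2, fish:2, happy:2, day:2, each:2, will:2, sing:2, and:1, wash:1, was:1, find:1, bad:1, wind:1, go:1, chair:1, … (23 more, each freq 1)
Hapax count = 31; token count = 59.
Ratio = 31 / 59 = 0.53

0.53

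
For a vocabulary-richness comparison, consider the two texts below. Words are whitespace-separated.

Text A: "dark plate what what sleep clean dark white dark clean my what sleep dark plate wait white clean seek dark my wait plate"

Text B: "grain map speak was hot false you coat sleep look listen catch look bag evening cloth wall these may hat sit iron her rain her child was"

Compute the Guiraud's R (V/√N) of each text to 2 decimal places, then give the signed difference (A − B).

A: V=9, N=23, R=1.88
B: V=24, N=27, R=4.62
Difference = 1.88 − 4.62 = -2.74

-2.74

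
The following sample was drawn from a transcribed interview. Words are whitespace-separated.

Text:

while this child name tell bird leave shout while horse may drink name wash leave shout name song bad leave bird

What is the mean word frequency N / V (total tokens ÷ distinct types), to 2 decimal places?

N = 21 tokens, V = 14 types.
Mean frequency = N / V = 21 / 14 = 1.50

1.50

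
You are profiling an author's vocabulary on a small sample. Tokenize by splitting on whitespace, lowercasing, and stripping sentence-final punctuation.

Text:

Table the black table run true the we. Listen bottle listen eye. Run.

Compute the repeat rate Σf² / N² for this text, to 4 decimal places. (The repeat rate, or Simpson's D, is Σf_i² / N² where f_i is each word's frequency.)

0.1243

Frequencies: table:2, the:2, run:2, listen:2, black:1, true:1, we:1, bottle:1, eye:1
Σf² = 21; N² = 169
Repeat rate = 21 / 169 = 0.1243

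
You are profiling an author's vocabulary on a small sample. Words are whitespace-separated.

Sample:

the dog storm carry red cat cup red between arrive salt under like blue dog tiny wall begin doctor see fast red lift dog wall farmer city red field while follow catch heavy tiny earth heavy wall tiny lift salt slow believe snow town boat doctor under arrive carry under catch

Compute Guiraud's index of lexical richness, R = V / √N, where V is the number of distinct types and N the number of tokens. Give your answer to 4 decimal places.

4.6209

N = 51, V = 33.
√N = 7.141428
R = 33 / 7.141428 = 4.6209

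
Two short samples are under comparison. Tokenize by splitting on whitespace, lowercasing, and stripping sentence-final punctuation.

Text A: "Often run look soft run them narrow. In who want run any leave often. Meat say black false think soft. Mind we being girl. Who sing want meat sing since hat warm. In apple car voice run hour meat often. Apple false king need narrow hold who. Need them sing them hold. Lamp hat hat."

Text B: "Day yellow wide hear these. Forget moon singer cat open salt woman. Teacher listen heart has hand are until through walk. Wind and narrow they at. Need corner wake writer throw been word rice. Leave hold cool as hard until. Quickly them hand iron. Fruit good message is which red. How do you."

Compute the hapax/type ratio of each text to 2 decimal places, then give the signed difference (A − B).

A: hapax=17, V=32, ratio=0.53
B: hapax=49, V=51, ratio=0.96
Difference = 0.53 − 0.96 = -0.43

-0.43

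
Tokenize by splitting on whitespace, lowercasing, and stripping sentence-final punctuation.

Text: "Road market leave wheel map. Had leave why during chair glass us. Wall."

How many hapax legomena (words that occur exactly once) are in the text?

Frequencies: leave:2, road:1, market:1, wheel:1, map:1, had:1, why:1, during:1, chair:1, glass:1, us:1, wall:1
Hapax (freq=1): chair, during, glass, had, map, market, road, us, wall, wheel, why

11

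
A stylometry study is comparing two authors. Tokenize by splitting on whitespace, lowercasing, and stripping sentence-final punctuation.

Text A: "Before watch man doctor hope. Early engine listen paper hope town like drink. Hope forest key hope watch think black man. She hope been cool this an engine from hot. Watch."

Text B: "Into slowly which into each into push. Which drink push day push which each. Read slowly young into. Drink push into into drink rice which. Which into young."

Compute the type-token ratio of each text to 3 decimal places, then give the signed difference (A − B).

0.385

TTR(A) = 23/31 = 0.742
TTR(B) = 10/28 = 0.357
Difference = 0.742 − 0.357 = 0.385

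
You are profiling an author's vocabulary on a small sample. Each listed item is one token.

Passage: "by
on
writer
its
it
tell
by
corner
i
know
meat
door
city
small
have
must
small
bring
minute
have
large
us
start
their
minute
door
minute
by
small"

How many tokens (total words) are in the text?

Tokens: by, on, writer, its, it, tell, by, corner, i, know, meat, door, city, small, have, must, small, bring, minute, have, large, us, start, their, minute, door, minute, by, small
N = 29

29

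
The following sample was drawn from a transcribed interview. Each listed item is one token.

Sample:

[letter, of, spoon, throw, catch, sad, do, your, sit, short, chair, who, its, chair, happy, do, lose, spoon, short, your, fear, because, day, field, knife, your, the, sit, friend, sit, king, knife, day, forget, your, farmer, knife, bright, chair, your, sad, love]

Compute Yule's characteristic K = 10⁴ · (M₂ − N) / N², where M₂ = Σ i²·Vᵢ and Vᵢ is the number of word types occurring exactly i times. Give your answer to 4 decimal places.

272.1088

Frequencies: your:5, sit:3, chair:3, knife:3, spoon:2, sad:2, do:2, short:2, day:2, letter:1, of:1, throw:1, catch:1, who:1, its:1, happy:1, lose:1, fear:1, because:1, field:1, … (7 more, each freq 1)
N = 42. Frequency spectrum: V_1=18, V_2=5, V_3=3, V_5=1
M₂ = 1²·18 + 2²·5 + 3²·3 + 5²·1 = 90
K = 10000 × (90 − 42) / 42² = 272.1088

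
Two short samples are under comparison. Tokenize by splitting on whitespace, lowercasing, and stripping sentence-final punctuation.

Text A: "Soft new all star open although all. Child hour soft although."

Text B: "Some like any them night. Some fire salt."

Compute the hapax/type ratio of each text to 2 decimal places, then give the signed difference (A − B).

A: hapax=5, V=8, ratio=0.63
B: hapax=6, V=7, ratio=0.86
Difference = 0.63 − 0.86 = -0.23

-0.23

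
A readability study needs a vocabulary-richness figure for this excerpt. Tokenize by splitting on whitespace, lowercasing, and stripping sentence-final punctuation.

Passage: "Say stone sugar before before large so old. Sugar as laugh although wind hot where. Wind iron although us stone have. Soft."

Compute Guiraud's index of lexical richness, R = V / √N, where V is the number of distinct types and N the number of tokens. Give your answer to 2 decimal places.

N = 22, V = 17.
√N = 4.690416
R = 17 / 4.690416 = 3.62

3.62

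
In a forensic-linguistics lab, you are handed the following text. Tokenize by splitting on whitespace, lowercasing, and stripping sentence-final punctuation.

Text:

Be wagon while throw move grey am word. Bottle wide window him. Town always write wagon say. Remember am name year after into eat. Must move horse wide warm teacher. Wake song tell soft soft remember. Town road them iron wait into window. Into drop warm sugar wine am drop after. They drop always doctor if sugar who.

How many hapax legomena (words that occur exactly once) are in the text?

Frequencies: am:3, into:3, drop:3, wagon:2, move:2, wide:2, window:2, town:2, always:2, remember:2, after:2, warm:2, soft:2, sugar:2, be:1, while:1, throw:1, grey:1, word:1, bottle:1, … (21 more, each freq 1)
Hapax (freq=1): be, bottle, doctor, eat, grey, him, horse, if, iron, must, name, road, say, song, teacher, tell, them, they, throw, wait, wake, while, who, wine, word, write, year

27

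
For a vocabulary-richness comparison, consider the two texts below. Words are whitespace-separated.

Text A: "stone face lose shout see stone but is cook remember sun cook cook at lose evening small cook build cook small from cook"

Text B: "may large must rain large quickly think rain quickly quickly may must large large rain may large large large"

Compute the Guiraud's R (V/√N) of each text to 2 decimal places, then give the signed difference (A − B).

1.75

A: V=15, N=23, R=3.13
B: V=6, N=19, R=1.38
Difference = 3.13 − 1.38 = 1.75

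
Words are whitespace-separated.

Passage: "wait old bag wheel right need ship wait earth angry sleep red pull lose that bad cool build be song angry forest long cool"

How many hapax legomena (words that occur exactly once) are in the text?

Frequencies: wait:2, angry:2, cool:2, old:1, bag:1, wheel:1, right:1, need:1, ship:1, earth:1, sleep:1, red:1, pull:1, lose:1, that:1, bad:1, build:1, be:1, song:1, forest:1, … (1 more, each freq 1)
Hapax (freq=1): bad, bag, be, build, earth, forest, long, lose, need, old, pull, red, right, ship, sleep, song, that, wheel

18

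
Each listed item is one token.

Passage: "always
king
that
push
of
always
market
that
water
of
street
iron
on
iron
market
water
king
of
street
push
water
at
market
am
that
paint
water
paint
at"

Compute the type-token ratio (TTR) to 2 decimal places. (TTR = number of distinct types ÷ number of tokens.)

N = 29 tokens, V = 13 types.
TTR = V / N = 13 / 29 = 0.45

0.45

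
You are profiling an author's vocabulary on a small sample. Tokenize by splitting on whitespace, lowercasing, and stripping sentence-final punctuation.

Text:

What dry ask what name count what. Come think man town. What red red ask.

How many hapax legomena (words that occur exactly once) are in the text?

7

Frequencies: what:4, ask:2, red:2, dry:1, name:1, count:1, come:1, think:1, man:1, town:1
Hapax (freq=1): come, count, dry, man, name, think, town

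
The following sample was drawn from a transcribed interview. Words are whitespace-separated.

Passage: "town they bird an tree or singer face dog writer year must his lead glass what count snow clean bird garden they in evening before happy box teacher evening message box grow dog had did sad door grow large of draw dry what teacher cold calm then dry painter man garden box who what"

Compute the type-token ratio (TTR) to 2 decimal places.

N = 54 tokens, V = 42 types.
TTR = V / N = 42 / 54 = 0.78

0.78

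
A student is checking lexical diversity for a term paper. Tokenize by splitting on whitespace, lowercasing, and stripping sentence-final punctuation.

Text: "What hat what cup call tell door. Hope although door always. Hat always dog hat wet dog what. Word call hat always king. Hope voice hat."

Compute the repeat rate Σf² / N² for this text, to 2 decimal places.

0.10

Frequencies: hat:5, what:3, always:3, call:2, door:2, hope:2, dog:2, cup:1, tell:1, although:1, wet:1, word:1, king:1, voice:1
Σf² = 66; N² = 676
Repeat rate = 66 / 676 = 0.10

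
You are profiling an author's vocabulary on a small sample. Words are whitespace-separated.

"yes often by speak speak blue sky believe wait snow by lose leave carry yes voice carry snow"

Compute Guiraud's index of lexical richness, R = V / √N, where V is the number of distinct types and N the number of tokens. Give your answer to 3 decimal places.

3.064

N = 18, V = 13.
√N = 4.242641
R = 13 / 4.242641 = 3.064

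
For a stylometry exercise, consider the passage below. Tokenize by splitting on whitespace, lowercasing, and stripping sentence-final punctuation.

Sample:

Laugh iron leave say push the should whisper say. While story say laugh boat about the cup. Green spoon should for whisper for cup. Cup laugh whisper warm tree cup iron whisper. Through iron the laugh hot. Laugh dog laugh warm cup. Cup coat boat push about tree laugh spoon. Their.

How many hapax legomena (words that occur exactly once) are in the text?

Frequencies: laugh:7, cup:6, whisper:4, iron:3, say:3, the:3, push:2, should:2, boat:2, about:2, spoon:2, for:2, warm:2, tree:2, leave:1, while:1, story:1, green:1, through:1, hot:1, … (3 more, each freq 1)
Hapax (freq=1): coat, dog, green, hot, leave, story, their, through, while

9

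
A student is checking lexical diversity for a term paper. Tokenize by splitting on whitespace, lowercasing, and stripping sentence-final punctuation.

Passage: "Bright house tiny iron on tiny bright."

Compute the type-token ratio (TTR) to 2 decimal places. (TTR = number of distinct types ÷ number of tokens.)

0.71

N = 7 tokens, V = 5 types.
TTR = V / N = 5 / 7 = 0.71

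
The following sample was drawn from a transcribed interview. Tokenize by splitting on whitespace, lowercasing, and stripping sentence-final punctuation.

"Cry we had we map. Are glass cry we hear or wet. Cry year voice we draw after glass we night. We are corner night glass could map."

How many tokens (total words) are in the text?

Tokens: cry, we, had, we, map, are, glass, cry, we, hear, or, wet, cry, year, voice, we, draw, after, glass, we, night, we, are, corner, night, glass, could, map
N = 28

28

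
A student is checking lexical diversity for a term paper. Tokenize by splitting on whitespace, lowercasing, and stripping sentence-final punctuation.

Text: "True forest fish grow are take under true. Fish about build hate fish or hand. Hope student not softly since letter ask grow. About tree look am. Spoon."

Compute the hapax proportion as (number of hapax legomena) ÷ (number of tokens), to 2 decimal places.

Frequencies: fish:3, true:2, grow:2, about:2, forest:1, are:1, take:1, under:1, build:1, hate:1, or:1, hand:1, hope:1, student:1, not:1, softly:1, since:1, letter:1, ask:1, tree:1, … (3 more, each freq 1)
Hapax count = 19; token count = 28.
Ratio = 19 / 28 = 0.68

0.68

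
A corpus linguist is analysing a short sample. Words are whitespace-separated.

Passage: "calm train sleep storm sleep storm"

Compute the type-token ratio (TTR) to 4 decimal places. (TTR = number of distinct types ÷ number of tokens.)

N = 6 tokens, V = 4 types.
TTR = V / N = 4 / 6 = 0.6667

0.6667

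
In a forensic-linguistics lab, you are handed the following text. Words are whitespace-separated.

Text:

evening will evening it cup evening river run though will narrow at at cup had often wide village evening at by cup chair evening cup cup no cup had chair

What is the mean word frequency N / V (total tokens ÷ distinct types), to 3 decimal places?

N = 30 tokens, V = 16 types.
Mean frequency = N / V = 30 / 16 = 1.875

1.875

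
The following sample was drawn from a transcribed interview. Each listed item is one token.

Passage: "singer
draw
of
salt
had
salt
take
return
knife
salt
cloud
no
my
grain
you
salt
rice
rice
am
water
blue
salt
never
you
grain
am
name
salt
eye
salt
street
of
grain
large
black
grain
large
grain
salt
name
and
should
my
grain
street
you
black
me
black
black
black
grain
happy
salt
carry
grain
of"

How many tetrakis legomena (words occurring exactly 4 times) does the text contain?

0

Frequencies: salt:9, grain:8, black:5, of:3, you:3, my:2, rice:2, am:2, name:2, street:2, large:2, singer:1, draw:1, had:1, take:1, return:1, knife:1, cloud:1, no:1, water:1, … (8 more, each freq 1)
Words with frequency 4: (none)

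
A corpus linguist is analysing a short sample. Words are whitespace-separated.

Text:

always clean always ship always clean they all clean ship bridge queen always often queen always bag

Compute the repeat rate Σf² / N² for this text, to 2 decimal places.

Frequencies: always:5, clean:3, ship:2, queen:2, they:1, all:1, bridge:1, often:1, bag:1
Σf² = 47; N² = 289
Repeat rate = 47 / 289 = 0.16

0.16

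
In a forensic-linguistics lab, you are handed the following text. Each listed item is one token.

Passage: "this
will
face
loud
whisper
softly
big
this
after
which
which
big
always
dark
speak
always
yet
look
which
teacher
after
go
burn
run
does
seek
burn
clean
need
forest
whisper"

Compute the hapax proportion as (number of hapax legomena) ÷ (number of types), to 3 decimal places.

Frequencies: which:3, this:2, whisper:2, big:2, after:2, always:2, burn:2, will:1, face:1, loud:1, softly:1, dark:1, speak:1, yet:1, look:1, teacher:1, go:1, run:1, does:1, seek:1, … (3 more, each freq 1)
Hapax count = 16; type count = 23.
Ratio = 16 / 23 = 0.696

0.696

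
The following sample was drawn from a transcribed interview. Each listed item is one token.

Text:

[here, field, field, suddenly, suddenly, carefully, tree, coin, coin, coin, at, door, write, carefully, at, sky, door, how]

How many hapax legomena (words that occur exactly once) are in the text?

Frequencies: coin:3, field:2, suddenly:2, carefully:2, at:2, door:2, here:1, tree:1, write:1, sky:1, how:1
Hapax (freq=1): here, how, sky, tree, write

5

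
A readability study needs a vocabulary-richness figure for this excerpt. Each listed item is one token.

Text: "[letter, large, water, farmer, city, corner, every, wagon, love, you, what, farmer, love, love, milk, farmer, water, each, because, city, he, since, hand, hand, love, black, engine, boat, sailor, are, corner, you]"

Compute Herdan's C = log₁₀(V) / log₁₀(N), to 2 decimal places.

0.89

N = 32, V = 22.
log₁₀(V) = 1.342423, log₁₀(N) = 1.505150
C = 1.342423 / 1.505150 = 0.89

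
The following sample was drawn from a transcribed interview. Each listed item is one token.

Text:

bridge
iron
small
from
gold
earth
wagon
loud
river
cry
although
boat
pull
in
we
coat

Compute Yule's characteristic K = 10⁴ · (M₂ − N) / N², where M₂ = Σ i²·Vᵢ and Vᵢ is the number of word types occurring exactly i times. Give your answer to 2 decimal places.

0.00

Frequencies: bridge:1, iron:1, small:1, from:1, gold:1, earth:1, wagon:1, loud:1, river:1, cry:1, although:1, boat:1, pull:1, in:1, we:1, coat:1
N = 16. Frequency spectrum: V_1=16
M₂ = 1²·16 = 16
K = 10000 × (16 − 16) / 16² = 0.00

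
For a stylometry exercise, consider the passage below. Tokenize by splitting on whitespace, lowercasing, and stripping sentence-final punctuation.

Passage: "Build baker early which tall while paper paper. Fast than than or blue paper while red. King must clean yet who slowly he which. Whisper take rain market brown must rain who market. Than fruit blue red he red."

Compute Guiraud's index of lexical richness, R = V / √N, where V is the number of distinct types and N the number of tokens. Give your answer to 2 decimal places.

4.00

N = 39, V = 25.
√N = 6.244998
R = 25 / 6.244998 = 4.00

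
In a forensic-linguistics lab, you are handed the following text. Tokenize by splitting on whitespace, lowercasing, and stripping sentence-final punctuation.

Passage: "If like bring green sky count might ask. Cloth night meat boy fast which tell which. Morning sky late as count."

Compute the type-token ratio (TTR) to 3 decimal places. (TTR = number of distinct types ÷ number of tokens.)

N = 21 tokens, V = 18 types.
TTR = V / N = 18 / 21 = 0.857

0.857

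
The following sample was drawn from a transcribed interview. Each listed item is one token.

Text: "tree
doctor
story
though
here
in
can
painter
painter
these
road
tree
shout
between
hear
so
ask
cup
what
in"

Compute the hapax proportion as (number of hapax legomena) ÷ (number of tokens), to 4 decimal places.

0.7000

Frequencies: tree:2, in:2, painter:2, doctor:1, story:1, though:1, here:1, can:1, these:1, road:1, shout:1, between:1, hear:1, so:1, ask:1, cup:1, what:1
Hapax count = 14; token count = 20.
Ratio = 14 / 20 = 0.7000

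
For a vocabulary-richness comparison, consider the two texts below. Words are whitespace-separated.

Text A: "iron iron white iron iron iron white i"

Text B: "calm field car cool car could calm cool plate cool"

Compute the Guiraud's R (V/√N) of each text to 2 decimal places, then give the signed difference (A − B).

-0.84

A: V=3, N=8, R=1.06
B: V=6, N=10, R=1.90
Difference = 1.06 − 1.90 = -0.84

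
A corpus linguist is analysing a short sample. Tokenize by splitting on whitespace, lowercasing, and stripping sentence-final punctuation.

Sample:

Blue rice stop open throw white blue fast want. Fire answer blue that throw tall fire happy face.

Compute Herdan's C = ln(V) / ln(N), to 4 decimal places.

0.9131

N = 18, V = 14.
ln(V) = 2.639057, ln(N) = 2.890372
C = 2.639057 / 2.890372 = 0.9131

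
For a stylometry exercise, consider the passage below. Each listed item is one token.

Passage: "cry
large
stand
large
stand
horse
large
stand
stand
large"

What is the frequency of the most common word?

Frequencies: large:4, stand:4, cry:1, horse:1
Most common: 'large' with frequency 4.

4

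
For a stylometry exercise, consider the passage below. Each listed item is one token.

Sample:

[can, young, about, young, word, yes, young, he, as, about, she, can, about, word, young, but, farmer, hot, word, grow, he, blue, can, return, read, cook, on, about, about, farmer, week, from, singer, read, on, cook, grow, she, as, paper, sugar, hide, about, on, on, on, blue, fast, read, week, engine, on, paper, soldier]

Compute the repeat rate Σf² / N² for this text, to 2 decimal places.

Frequencies: about:6, on:6, young:4, can:3, word:3, read:3, he:2, as:2, she:2, farmer:2, grow:2, blue:2, cook:2, week:2, paper:2, yes:1, but:1, hot:1, return:1, from:1, … (6 more, each freq 1)
Σf² = 162; N² = 2916
Repeat rate = 162 / 2916 = 0.06

0.06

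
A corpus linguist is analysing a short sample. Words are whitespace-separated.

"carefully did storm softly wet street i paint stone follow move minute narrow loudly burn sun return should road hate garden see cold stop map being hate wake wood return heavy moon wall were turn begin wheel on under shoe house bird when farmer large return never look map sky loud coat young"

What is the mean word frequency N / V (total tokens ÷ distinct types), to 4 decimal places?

N = 53 tokens, V = 49 types.
Mean frequency = N / V = 53 / 49 = 1.0816

1.0816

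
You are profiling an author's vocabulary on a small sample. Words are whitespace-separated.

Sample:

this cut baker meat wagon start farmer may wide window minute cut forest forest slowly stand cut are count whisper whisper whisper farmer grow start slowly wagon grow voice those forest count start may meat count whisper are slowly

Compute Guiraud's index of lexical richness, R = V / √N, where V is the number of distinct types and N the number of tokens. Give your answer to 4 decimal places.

3.2026

N = 39, V = 20.
√N = 6.244998
R = 20 / 6.244998 = 3.2026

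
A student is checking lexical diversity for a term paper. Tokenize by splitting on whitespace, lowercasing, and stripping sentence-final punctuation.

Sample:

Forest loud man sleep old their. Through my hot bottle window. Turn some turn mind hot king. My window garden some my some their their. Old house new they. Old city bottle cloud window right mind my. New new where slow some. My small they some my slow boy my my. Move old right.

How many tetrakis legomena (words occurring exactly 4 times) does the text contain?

1

Frequencies: my:8, some:5, old:4, their:3, window:3, new:3, hot:2, bottle:2, turn:2, mind:2, they:2, right:2, slow:2, forest:1, loud:1, man:1, sleep:1, through:1, king:1, garden:1, … (7 more, each freq 1)
Words with frequency 4: old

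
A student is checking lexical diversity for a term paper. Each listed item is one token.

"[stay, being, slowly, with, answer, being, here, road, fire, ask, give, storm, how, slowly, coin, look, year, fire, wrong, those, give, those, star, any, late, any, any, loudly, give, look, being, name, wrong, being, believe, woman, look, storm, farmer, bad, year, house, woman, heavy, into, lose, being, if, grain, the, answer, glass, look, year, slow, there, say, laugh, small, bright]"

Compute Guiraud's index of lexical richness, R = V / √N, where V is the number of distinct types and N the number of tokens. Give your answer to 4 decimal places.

5.1640

N = 60, V = 40.
√N = 7.745967
R = 40 / 7.745967 = 5.1640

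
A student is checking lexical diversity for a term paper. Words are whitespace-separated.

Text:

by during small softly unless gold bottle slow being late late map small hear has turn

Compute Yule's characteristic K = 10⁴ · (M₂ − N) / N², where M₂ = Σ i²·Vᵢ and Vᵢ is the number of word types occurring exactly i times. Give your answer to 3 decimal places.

Frequencies: small:2, late:2, by:1, during:1, softly:1, unless:1, gold:1, bottle:1, slow:1, being:1, map:1, hear:1, has:1, turn:1
N = 16. Frequency spectrum: V_1=12, V_2=2
M₂ = 1²·12 + 2²·2 = 20
K = 10000 × (20 − 16) / 16² = 156.250

156.250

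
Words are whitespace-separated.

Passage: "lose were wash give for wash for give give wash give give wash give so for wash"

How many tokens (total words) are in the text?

17

Tokens: lose, were, wash, give, for, wash, for, give, give, wash, give, give, wash, give, so, for, wash
N = 17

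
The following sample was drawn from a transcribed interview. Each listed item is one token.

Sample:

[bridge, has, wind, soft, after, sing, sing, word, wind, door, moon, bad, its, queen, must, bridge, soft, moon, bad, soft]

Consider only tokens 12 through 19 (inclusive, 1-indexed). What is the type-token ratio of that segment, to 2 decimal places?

0.88

Segment tokens 12–19: bad, its, queen, must, bridge, soft, moon, bad
Segment N = 8, segment V = 7.
TTR = 7 / 8 = 0.88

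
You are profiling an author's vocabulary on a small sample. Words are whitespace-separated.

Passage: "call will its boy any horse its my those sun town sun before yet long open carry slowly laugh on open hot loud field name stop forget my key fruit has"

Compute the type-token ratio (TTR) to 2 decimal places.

0.87

N = 31 tokens, V = 27 types.
TTR = V / N = 27 / 31 = 0.87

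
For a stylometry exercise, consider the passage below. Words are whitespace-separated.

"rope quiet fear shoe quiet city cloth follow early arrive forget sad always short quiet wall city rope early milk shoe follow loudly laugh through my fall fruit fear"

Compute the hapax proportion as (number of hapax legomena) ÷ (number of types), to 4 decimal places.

Frequencies: quiet:3, rope:2, fear:2, shoe:2, city:2, follow:2, early:2, cloth:1, arrive:1, forget:1, sad:1, always:1, short:1, wall:1, milk:1, loudly:1, laugh:1, through:1, my:1, fall:1, … (1 more, each freq 1)
Hapax count = 14; type count = 21.
Ratio = 14 / 21 = 0.6667

0.6667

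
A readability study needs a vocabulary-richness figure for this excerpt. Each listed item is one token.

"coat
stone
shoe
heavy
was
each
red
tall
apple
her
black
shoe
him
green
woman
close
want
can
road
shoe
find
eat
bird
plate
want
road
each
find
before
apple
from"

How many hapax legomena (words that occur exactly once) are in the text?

Frequencies: shoe:3, each:2, apple:2, want:2, road:2, find:2, coat:1, stone:1, heavy:1, was:1, red:1, tall:1, her:1, black:1, him:1, green:1, woman:1, close:1, can:1, eat:1, … (4 more, each freq 1)
Hapax (freq=1): before, bird, black, can, close, coat, eat, from, green, heavy, her, him, plate, red, stone, tall, was, woman

18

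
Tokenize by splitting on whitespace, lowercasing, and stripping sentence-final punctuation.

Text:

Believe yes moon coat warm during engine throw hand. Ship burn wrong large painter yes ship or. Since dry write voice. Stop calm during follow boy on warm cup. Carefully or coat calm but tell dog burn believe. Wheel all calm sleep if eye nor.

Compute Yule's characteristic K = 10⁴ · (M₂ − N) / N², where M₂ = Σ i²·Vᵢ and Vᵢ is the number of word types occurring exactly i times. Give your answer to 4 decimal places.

108.6420

Frequencies: calm:3, believe:2, yes:2, coat:2, warm:2, during:2, ship:2, burn:2, or:2, moon:1, engine:1, throw:1, hand:1, wrong:1, large:1, painter:1, since:1, dry:1, write:1, voice:1, … (15 more, each freq 1)
N = 45. Frequency spectrum: V_1=26, V_2=8, V_3=1
M₂ = 1²·26 + 2²·8 + 3²·1 = 67
K = 10000 × (67 − 45) / 45² = 108.6420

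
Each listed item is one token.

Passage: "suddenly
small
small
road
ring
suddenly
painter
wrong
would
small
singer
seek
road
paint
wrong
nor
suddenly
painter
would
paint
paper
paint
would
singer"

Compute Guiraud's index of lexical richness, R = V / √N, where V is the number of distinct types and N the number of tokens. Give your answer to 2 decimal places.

N = 24, V = 12.
√N = 4.898979
R = 12 / 4.898979 = 2.45

2.45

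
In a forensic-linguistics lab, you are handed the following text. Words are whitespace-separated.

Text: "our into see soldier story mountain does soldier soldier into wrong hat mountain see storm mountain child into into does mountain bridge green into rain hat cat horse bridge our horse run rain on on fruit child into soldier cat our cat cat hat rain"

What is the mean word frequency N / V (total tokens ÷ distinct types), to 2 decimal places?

N = 45 tokens, V = 19 types.
Mean frequency = N / V = 45 / 19 = 2.37

2.37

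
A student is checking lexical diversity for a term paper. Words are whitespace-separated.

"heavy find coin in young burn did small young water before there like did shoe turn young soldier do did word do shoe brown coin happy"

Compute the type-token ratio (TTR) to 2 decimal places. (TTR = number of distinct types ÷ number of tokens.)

N = 26 tokens, V = 19 types.
TTR = V / N = 19 / 26 = 0.73

0.73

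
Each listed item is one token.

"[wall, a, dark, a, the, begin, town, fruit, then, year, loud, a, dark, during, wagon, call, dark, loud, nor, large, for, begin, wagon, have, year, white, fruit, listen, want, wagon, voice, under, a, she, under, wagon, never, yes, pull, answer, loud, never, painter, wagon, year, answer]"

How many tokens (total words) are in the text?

46

Tokens: wall, a, dark, a, the, begin, town, fruit, then, year, loud, a, dark, during, wagon, call, dark, loud, nor, large, for, begin, wagon, have, year, white, fruit, listen, want, wagon, voice, under, a, she, under, wagon, never, yes, pull, answer, loud, never, painter, wagon, year, answer
N = 46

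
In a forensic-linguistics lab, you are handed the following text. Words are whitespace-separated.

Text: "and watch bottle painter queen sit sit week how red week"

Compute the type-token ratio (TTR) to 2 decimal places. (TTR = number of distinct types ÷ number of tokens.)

N = 11 tokens, V = 9 types.
TTR = V / N = 9 / 11 = 0.82

0.82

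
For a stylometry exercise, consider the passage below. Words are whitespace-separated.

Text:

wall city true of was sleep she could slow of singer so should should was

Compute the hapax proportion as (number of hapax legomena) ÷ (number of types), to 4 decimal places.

Frequencies: of:2, was:2, should:2, wall:1, city:1, true:1, sleep:1, she:1, could:1, slow:1, singer:1, so:1
Hapax count = 9; type count = 12.
Ratio = 9 / 12 = 0.7500

0.7500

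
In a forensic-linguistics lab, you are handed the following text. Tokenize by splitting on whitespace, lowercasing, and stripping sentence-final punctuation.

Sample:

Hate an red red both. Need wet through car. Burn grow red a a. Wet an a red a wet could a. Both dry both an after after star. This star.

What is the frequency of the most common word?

Frequencies: a:5, red:4, an:3, both:3, wet:3, after:2, star:2, hate:1, need:1, through:1, car:1, burn:1, grow:1, could:1, dry:1, this:1
Most common: 'a' with frequency 5.

5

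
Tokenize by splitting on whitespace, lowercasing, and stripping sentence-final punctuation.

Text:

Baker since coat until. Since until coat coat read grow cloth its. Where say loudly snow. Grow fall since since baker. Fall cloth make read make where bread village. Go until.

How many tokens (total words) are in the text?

31

Tokens: baker, since, coat, until, since, until, coat, coat, read, grow, cloth, its, where, say, loudly, snow, grow, fall, since, since, baker, fall, cloth, make, read, make, where, bread, village, go, until
N = 31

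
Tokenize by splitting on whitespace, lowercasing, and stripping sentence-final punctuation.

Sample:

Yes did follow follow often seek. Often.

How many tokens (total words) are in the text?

Tokens: yes, did, follow, follow, often, seek, often
N = 7

7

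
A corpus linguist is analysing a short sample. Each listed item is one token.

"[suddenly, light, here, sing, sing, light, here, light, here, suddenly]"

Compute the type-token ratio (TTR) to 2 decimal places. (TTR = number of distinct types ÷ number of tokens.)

0.40

N = 10 tokens, V = 4 types.
TTR = V / N = 4 / 10 = 0.40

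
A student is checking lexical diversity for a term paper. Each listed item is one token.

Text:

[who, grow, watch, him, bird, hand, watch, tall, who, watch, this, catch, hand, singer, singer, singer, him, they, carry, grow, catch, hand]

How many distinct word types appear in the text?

12

Distinct types: {bird, carry, catch, grow, hand, him, singer, tall, they, this, watch, who}
V = 12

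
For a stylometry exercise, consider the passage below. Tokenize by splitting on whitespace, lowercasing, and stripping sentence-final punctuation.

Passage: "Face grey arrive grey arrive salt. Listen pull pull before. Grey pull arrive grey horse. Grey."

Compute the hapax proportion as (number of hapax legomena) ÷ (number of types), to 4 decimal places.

0.6250

Frequencies: grey:5, arrive:3, pull:3, face:1, salt:1, listen:1, before:1, horse:1
Hapax count = 5; type count = 8.
Ratio = 5 / 8 = 0.6250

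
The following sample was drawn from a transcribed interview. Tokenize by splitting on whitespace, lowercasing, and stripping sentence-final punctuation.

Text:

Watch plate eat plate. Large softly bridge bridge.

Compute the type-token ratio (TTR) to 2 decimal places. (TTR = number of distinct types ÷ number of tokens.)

N = 8 tokens, V = 6 types.
TTR = V / N = 6 / 8 = 0.75

0.75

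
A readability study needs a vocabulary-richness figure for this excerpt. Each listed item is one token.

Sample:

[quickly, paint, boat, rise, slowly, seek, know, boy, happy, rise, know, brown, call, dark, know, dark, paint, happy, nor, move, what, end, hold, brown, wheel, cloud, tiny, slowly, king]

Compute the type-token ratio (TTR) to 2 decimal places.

0.72

N = 29 tokens, V = 21 types.
TTR = V / N = 21 / 29 = 0.72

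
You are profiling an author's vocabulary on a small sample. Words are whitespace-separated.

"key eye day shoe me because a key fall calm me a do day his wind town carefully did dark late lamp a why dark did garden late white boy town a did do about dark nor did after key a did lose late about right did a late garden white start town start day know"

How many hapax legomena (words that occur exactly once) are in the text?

16

Frequencies: a:6, did:6, late:4, key:3, day:3, town:3, dark:3, me:2, do:2, garden:2, white:2, about:2, start:2, eye:1, shoe:1, because:1, fall:1, calm:1, his:1, wind:1, … (9 more, each freq 1)
Hapax (freq=1): after, because, boy, calm, carefully, eye, fall, his, know, lamp, lose, nor, right, shoe, why, wind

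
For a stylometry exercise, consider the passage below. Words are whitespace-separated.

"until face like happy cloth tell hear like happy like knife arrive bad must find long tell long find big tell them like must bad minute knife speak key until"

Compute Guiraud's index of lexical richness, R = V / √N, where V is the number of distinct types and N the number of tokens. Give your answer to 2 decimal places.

N = 30, V = 18.
√N = 5.477226
R = 18 / 5.477226 = 3.29

3.29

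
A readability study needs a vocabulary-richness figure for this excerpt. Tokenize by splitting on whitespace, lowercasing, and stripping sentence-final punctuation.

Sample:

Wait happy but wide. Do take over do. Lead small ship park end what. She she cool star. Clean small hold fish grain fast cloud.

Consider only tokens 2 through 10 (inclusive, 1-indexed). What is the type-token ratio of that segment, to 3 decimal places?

0.889

Segment tokens 2–10: happy, but, wide, do, take, over, do, lead, small
Segment N = 9, segment V = 8.
TTR = 8 / 9 = 0.889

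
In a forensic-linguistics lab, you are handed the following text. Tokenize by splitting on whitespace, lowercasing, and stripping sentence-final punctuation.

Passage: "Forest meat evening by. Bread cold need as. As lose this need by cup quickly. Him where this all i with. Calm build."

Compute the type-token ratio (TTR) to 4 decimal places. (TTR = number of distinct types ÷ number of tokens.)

0.8261

N = 23 tokens, V = 19 types.
TTR = V / N = 19 / 23 = 0.8261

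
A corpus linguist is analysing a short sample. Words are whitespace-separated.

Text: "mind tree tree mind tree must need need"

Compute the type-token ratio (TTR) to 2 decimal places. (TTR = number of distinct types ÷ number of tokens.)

0.50

N = 8 tokens, V = 4 types.
TTR = V / N = 4 / 8 = 0.50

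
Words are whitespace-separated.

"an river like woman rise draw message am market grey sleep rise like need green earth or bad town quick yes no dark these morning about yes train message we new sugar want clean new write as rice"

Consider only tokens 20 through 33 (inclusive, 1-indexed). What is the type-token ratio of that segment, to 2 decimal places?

Segment tokens 20–33: quick, yes, no, dark, these, morning, about, yes, train, message, we, new, sugar, want
Segment N = 14, segment V = 13.
TTR = 13 / 14 = 0.93

0.93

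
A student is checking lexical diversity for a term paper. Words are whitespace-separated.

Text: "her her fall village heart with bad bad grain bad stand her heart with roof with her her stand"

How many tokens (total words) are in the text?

19

Tokens: her, her, fall, village, heart, with, bad, bad, grain, bad, stand, her, heart, with, roof, with, her, her, stand
N = 19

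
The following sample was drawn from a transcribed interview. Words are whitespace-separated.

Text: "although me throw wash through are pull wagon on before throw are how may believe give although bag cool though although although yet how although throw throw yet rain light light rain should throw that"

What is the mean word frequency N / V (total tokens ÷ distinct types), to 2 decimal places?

N = 35 tokens, V = 22 types.
Mean frequency = N / V = 35 / 22 = 1.59

1.59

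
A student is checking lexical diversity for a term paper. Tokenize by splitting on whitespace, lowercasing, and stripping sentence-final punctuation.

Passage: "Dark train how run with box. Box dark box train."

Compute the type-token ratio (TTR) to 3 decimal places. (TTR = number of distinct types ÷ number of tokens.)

0.600

N = 10 tokens, V = 6 types.
TTR = V / N = 6 / 10 = 0.600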